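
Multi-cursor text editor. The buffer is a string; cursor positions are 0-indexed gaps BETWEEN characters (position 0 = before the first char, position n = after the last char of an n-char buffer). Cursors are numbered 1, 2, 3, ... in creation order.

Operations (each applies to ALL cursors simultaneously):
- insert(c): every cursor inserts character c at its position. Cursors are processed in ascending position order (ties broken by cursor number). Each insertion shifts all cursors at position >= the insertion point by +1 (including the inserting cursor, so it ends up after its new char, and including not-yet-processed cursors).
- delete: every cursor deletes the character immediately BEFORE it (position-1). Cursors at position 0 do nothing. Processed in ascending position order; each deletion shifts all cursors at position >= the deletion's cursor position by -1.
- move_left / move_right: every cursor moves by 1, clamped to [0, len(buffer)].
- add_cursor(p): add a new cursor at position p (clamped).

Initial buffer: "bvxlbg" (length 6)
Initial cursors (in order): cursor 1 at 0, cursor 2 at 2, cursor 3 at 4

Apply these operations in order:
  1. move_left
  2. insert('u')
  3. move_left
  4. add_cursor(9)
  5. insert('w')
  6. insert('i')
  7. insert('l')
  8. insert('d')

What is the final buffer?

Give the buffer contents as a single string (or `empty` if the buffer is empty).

After op 1 (move_left): buffer="bvxlbg" (len 6), cursors c1@0 c2@1 c3@3, authorship ......
After op 2 (insert('u')): buffer="ubuvxulbg" (len 9), cursors c1@1 c2@3 c3@6, authorship 1.2..3...
After op 3 (move_left): buffer="ubuvxulbg" (len 9), cursors c1@0 c2@2 c3@5, authorship 1.2..3...
After op 4 (add_cursor(9)): buffer="ubuvxulbg" (len 9), cursors c1@0 c2@2 c3@5 c4@9, authorship 1.2..3...
After op 5 (insert('w')): buffer="wubwuvxwulbgw" (len 13), cursors c1@1 c2@4 c3@8 c4@13, authorship 11.22..33...4
After op 6 (insert('i')): buffer="wiubwiuvxwiulbgwi" (len 17), cursors c1@2 c2@6 c3@11 c4@17, authorship 111.222..333...44
After op 7 (insert('l')): buffer="wilubwiluvxwilulbgwil" (len 21), cursors c1@3 c2@8 c3@14 c4@21, authorship 1111.2222..3333...444
After op 8 (insert('d')): buffer="wildubwilduvxwildulbgwild" (len 25), cursors c1@4 c2@10 c3@17 c4@25, authorship 11111.22222..33333...4444

Answer: wildubwilduvxwildulbgwild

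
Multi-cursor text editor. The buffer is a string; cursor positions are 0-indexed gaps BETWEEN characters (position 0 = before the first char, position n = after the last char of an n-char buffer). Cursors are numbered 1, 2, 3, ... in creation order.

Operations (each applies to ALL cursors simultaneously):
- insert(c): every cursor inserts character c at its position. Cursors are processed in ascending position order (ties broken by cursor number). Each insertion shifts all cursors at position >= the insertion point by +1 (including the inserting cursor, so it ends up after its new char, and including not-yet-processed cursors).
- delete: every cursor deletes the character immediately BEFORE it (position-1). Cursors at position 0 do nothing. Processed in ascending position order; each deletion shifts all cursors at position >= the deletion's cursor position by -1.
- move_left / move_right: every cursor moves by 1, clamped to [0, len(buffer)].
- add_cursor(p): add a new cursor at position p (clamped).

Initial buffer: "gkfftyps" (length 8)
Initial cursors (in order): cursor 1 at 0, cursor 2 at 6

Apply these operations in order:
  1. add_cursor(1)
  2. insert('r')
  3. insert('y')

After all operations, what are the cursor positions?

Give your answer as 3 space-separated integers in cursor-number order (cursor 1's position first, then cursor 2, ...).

Answer: 2 12 5

Derivation:
After op 1 (add_cursor(1)): buffer="gkfftyps" (len 8), cursors c1@0 c3@1 c2@6, authorship ........
After op 2 (insert('r')): buffer="rgrkfftyrps" (len 11), cursors c1@1 c3@3 c2@9, authorship 1.3.....2..
After op 3 (insert('y')): buffer="rygrykfftyryps" (len 14), cursors c1@2 c3@5 c2@12, authorship 11.33.....22..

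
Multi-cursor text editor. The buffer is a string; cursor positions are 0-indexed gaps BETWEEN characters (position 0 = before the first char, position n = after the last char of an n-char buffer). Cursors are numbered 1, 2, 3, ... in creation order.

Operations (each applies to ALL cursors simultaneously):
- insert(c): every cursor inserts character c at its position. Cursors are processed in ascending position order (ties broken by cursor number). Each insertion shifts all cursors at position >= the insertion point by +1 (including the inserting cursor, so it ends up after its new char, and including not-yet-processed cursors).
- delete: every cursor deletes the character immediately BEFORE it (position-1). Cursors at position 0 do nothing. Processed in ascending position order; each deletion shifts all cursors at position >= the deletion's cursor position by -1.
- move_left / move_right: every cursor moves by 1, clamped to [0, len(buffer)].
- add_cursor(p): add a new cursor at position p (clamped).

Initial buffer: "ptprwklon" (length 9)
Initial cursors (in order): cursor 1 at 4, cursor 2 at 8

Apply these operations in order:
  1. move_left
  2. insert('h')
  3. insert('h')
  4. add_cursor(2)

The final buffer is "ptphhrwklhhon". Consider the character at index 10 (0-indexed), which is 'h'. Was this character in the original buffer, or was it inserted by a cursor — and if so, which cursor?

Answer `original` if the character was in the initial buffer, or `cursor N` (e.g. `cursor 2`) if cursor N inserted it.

Answer: cursor 2

Derivation:
After op 1 (move_left): buffer="ptprwklon" (len 9), cursors c1@3 c2@7, authorship .........
After op 2 (insert('h')): buffer="ptphrwklhon" (len 11), cursors c1@4 c2@9, authorship ...1....2..
After op 3 (insert('h')): buffer="ptphhrwklhhon" (len 13), cursors c1@5 c2@11, authorship ...11....22..
After op 4 (add_cursor(2)): buffer="ptphhrwklhhon" (len 13), cursors c3@2 c1@5 c2@11, authorship ...11....22..
Authorship (.=original, N=cursor N): . . . 1 1 . . . . 2 2 . .
Index 10: author = 2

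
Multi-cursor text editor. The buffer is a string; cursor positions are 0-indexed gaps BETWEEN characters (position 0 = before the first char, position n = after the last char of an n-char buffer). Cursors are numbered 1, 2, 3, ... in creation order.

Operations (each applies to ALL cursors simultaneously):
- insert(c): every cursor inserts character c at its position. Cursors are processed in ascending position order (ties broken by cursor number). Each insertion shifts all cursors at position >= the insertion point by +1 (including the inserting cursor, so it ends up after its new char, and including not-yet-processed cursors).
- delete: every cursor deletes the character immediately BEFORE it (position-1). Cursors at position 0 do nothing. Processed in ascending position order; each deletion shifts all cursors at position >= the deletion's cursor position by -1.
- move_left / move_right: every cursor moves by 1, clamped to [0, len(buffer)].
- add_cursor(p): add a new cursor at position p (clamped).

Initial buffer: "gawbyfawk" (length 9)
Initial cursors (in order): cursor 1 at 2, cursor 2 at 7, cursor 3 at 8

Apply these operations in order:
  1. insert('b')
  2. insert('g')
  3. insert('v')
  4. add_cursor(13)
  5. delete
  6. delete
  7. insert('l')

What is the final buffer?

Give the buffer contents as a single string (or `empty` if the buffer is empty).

Answer: gablwbyfllwblk

Derivation:
After op 1 (insert('b')): buffer="gabwbyfabwbk" (len 12), cursors c1@3 c2@9 c3@11, authorship ..1.....2.3.
After op 2 (insert('g')): buffer="gabgwbyfabgwbgk" (len 15), cursors c1@4 c2@11 c3@14, authorship ..11.....22.33.
After op 3 (insert('v')): buffer="gabgvwbyfabgvwbgvk" (len 18), cursors c1@5 c2@13 c3@17, authorship ..111.....222.333.
After op 4 (add_cursor(13)): buffer="gabgvwbyfabgvwbgvk" (len 18), cursors c1@5 c2@13 c4@13 c3@17, authorship ..111.....222.333.
After op 5 (delete): buffer="gabgwbyfabwbgk" (len 14), cursors c1@4 c2@10 c4@10 c3@13, authorship ..11.....2.33.
After op 6 (delete): buffer="gabwbyfwbk" (len 10), cursors c1@3 c2@7 c4@7 c3@9, authorship ..1.....3.
After op 7 (insert('l')): buffer="gablwbyfllwblk" (len 14), cursors c1@4 c2@10 c4@10 c3@13, authorship ..11....24.33.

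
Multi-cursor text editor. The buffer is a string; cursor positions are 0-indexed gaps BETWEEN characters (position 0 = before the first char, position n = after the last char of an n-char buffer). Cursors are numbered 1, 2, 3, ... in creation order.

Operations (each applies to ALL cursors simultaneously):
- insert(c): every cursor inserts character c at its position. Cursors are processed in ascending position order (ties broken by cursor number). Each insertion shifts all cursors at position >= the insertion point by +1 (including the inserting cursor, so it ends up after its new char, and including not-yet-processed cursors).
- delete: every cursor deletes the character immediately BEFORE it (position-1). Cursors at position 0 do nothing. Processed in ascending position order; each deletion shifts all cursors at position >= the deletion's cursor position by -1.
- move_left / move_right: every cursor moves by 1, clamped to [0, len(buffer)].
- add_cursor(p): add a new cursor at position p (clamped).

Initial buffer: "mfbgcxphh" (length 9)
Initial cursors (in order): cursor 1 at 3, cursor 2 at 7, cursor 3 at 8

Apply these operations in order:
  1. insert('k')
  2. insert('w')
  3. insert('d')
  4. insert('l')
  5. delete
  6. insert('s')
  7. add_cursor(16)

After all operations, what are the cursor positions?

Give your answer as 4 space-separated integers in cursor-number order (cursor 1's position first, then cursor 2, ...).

Answer: 7 15 20 16

Derivation:
After op 1 (insert('k')): buffer="mfbkgcxpkhkh" (len 12), cursors c1@4 c2@9 c3@11, authorship ...1....2.3.
After op 2 (insert('w')): buffer="mfbkwgcxpkwhkwh" (len 15), cursors c1@5 c2@11 c3@14, authorship ...11....22.33.
After op 3 (insert('d')): buffer="mfbkwdgcxpkwdhkwdh" (len 18), cursors c1@6 c2@13 c3@17, authorship ...111....222.333.
After op 4 (insert('l')): buffer="mfbkwdlgcxpkwdlhkwdlh" (len 21), cursors c1@7 c2@15 c3@20, authorship ...1111....2222.3333.
After op 5 (delete): buffer="mfbkwdgcxpkwdhkwdh" (len 18), cursors c1@6 c2@13 c3@17, authorship ...111....222.333.
After op 6 (insert('s')): buffer="mfbkwdsgcxpkwdshkwdsh" (len 21), cursors c1@7 c2@15 c3@20, authorship ...1111....2222.3333.
After op 7 (add_cursor(16)): buffer="mfbkwdsgcxpkwdshkwdsh" (len 21), cursors c1@7 c2@15 c4@16 c3@20, authorship ...1111....2222.3333.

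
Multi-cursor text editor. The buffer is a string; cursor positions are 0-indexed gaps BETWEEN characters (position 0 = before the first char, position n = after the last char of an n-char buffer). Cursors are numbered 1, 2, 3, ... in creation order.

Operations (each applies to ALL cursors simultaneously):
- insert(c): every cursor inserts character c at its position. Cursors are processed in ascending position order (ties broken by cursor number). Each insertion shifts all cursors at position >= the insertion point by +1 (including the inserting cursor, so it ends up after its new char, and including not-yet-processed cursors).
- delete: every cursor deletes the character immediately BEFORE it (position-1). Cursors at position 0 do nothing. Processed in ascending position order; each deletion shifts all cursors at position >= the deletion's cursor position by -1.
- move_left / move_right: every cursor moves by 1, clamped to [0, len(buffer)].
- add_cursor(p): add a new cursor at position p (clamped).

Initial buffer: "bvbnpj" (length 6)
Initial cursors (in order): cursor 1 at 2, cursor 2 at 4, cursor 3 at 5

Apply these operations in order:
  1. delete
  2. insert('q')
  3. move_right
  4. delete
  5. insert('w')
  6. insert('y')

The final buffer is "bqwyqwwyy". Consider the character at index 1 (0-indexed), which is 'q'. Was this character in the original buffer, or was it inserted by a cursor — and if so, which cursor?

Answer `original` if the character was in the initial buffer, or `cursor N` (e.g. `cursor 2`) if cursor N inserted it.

After op 1 (delete): buffer="bbj" (len 3), cursors c1@1 c2@2 c3@2, authorship ...
After op 2 (insert('q')): buffer="bqbqqj" (len 6), cursors c1@2 c2@5 c3@5, authorship .1.23.
After op 3 (move_right): buffer="bqbqqj" (len 6), cursors c1@3 c2@6 c3@6, authorship .1.23.
After op 4 (delete): buffer="bqq" (len 3), cursors c1@2 c2@3 c3@3, authorship .12
After op 5 (insert('w')): buffer="bqwqww" (len 6), cursors c1@3 c2@6 c3@6, authorship .11223
After op 6 (insert('y')): buffer="bqwyqwwyy" (len 9), cursors c1@4 c2@9 c3@9, authorship .11122323
Authorship (.=original, N=cursor N): . 1 1 1 2 2 3 2 3
Index 1: author = 1

Answer: cursor 1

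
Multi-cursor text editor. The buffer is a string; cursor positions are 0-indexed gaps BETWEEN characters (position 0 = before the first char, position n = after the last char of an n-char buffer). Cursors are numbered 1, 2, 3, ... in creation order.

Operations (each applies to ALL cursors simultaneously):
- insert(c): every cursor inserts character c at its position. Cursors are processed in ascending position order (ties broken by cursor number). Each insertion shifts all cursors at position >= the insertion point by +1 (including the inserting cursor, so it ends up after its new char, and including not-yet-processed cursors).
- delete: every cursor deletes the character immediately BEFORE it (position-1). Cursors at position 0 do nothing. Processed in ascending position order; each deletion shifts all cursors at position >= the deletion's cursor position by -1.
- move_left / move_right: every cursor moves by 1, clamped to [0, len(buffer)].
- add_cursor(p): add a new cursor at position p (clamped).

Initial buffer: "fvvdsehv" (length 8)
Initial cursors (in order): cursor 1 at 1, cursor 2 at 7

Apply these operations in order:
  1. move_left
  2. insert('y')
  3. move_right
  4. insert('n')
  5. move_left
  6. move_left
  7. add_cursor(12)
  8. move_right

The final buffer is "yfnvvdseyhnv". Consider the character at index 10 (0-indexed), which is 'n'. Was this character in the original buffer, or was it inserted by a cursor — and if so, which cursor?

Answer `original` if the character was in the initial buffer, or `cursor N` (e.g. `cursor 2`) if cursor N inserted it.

Answer: cursor 2

Derivation:
After op 1 (move_left): buffer="fvvdsehv" (len 8), cursors c1@0 c2@6, authorship ........
After op 2 (insert('y')): buffer="yfvvdseyhv" (len 10), cursors c1@1 c2@8, authorship 1......2..
After op 3 (move_right): buffer="yfvvdseyhv" (len 10), cursors c1@2 c2@9, authorship 1......2..
After op 4 (insert('n')): buffer="yfnvvdseyhnv" (len 12), cursors c1@3 c2@11, authorship 1.1.....2.2.
After op 5 (move_left): buffer="yfnvvdseyhnv" (len 12), cursors c1@2 c2@10, authorship 1.1.....2.2.
After op 6 (move_left): buffer="yfnvvdseyhnv" (len 12), cursors c1@1 c2@9, authorship 1.1.....2.2.
After op 7 (add_cursor(12)): buffer="yfnvvdseyhnv" (len 12), cursors c1@1 c2@9 c3@12, authorship 1.1.....2.2.
After op 8 (move_right): buffer="yfnvvdseyhnv" (len 12), cursors c1@2 c2@10 c3@12, authorship 1.1.....2.2.
Authorship (.=original, N=cursor N): 1 . 1 . . . . . 2 . 2 .
Index 10: author = 2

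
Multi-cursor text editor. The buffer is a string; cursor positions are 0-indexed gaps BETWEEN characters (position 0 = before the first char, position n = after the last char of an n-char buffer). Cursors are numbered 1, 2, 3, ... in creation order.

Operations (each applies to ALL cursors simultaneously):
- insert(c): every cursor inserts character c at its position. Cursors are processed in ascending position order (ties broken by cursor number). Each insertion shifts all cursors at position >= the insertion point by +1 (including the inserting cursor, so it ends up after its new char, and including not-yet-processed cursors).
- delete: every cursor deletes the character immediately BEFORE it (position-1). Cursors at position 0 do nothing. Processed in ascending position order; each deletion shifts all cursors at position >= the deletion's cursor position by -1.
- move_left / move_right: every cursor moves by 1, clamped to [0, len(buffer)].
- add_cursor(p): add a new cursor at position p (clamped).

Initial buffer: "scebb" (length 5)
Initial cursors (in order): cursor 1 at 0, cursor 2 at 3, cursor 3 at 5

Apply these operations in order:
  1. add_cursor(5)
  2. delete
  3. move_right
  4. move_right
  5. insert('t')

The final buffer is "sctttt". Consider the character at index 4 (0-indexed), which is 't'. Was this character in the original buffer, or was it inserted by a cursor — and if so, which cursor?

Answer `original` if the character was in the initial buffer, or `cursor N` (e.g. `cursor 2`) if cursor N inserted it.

Answer: cursor 3

Derivation:
After op 1 (add_cursor(5)): buffer="scebb" (len 5), cursors c1@0 c2@3 c3@5 c4@5, authorship .....
After op 2 (delete): buffer="sc" (len 2), cursors c1@0 c2@2 c3@2 c4@2, authorship ..
After op 3 (move_right): buffer="sc" (len 2), cursors c1@1 c2@2 c3@2 c4@2, authorship ..
After op 4 (move_right): buffer="sc" (len 2), cursors c1@2 c2@2 c3@2 c4@2, authorship ..
After op 5 (insert('t')): buffer="sctttt" (len 6), cursors c1@6 c2@6 c3@6 c4@6, authorship ..1234
Authorship (.=original, N=cursor N): . . 1 2 3 4
Index 4: author = 3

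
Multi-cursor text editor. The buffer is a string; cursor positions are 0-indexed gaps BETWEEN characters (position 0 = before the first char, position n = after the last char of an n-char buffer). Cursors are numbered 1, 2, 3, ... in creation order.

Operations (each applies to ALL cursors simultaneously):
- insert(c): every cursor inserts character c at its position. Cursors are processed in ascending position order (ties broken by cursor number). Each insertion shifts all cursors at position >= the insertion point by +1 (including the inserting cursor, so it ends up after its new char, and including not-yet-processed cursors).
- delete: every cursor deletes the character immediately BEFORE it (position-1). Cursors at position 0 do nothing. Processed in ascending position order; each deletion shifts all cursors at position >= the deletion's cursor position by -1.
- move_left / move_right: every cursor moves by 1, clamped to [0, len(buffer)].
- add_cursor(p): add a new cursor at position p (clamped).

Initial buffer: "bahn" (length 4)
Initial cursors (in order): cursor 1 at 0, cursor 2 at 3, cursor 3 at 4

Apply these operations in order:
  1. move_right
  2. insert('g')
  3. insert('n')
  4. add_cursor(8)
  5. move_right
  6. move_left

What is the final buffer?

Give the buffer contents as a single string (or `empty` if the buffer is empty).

Answer: bgnahnggnn

Derivation:
After op 1 (move_right): buffer="bahn" (len 4), cursors c1@1 c2@4 c3@4, authorship ....
After op 2 (insert('g')): buffer="bgahngg" (len 7), cursors c1@2 c2@7 c3@7, authorship .1...23
After op 3 (insert('n')): buffer="bgnahnggnn" (len 10), cursors c1@3 c2@10 c3@10, authorship .11...2323
After op 4 (add_cursor(8)): buffer="bgnahnggnn" (len 10), cursors c1@3 c4@8 c2@10 c3@10, authorship .11...2323
After op 5 (move_right): buffer="bgnahnggnn" (len 10), cursors c1@4 c4@9 c2@10 c3@10, authorship .11...2323
After op 6 (move_left): buffer="bgnahnggnn" (len 10), cursors c1@3 c4@8 c2@9 c3@9, authorship .11...2323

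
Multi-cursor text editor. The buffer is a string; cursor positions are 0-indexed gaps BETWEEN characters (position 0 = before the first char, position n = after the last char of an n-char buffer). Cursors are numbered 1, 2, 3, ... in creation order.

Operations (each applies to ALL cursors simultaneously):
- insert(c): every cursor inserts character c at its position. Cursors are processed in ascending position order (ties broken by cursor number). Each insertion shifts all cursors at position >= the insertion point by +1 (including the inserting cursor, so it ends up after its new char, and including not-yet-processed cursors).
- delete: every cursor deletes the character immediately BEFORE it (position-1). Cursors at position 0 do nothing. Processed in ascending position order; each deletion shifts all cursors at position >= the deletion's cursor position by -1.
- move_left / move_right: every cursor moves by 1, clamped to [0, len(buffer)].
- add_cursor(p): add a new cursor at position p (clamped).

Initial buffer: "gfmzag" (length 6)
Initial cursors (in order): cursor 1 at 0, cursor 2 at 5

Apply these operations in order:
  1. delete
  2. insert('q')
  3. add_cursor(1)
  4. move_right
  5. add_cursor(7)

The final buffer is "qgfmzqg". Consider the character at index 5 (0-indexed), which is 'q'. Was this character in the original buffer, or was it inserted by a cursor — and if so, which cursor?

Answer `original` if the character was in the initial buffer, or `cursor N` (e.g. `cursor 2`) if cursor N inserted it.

After op 1 (delete): buffer="gfmzg" (len 5), cursors c1@0 c2@4, authorship .....
After op 2 (insert('q')): buffer="qgfmzqg" (len 7), cursors c1@1 c2@6, authorship 1....2.
After op 3 (add_cursor(1)): buffer="qgfmzqg" (len 7), cursors c1@1 c3@1 c2@6, authorship 1....2.
After op 4 (move_right): buffer="qgfmzqg" (len 7), cursors c1@2 c3@2 c2@7, authorship 1....2.
After op 5 (add_cursor(7)): buffer="qgfmzqg" (len 7), cursors c1@2 c3@2 c2@7 c4@7, authorship 1....2.
Authorship (.=original, N=cursor N): 1 . . . . 2 .
Index 5: author = 2

Answer: cursor 2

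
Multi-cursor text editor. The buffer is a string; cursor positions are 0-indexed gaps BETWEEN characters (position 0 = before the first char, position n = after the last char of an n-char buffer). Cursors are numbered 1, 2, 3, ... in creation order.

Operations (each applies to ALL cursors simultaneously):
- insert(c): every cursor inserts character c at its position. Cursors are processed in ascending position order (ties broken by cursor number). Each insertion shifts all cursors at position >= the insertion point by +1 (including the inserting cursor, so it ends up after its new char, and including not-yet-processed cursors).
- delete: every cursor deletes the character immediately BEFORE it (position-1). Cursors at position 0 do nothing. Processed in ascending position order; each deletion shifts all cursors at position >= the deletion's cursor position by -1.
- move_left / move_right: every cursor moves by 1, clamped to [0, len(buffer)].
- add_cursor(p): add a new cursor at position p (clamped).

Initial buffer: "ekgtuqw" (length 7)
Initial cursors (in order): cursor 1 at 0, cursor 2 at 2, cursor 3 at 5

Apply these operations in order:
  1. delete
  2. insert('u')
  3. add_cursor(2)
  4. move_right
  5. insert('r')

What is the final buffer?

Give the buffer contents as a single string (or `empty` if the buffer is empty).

Answer: uerurgrtuqrw

Derivation:
After op 1 (delete): buffer="egtqw" (len 5), cursors c1@0 c2@1 c3@3, authorship .....
After op 2 (insert('u')): buffer="ueugtuqw" (len 8), cursors c1@1 c2@3 c3@6, authorship 1.2..3..
After op 3 (add_cursor(2)): buffer="ueugtuqw" (len 8), cursors c1@1 c4@2 c2@3 c3@6, authorship 1.2..3..
After op 4 (move_right): buffer="ueugtuqw" (len 8), cursors c1@2 c4@3 c2@4 c3@7, authorship 1.2..3..
After op 5 (insert('r')): buffer="uerurgrtuqrw" (len 12), cursors c1@3 c4@5 c2@7 c3@11, authorship 1.124.2.3.3.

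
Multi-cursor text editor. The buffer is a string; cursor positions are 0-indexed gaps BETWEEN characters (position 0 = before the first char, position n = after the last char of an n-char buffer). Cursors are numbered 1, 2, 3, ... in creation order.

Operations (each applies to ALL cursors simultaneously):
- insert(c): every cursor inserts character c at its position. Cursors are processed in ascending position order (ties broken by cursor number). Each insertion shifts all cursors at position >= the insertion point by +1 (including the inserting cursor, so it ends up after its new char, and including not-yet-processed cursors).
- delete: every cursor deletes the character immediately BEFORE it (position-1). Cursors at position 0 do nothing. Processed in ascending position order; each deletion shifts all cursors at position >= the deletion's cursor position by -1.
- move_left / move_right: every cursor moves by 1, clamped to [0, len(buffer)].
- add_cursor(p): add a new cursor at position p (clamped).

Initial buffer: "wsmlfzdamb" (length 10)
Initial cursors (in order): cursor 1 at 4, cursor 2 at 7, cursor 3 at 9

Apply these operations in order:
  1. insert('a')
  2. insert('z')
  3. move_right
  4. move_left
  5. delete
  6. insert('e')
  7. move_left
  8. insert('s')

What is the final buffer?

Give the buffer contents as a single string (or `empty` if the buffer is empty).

After op 1 (insert('a')): buffer="wsmlafzdaamab" (len 13), cursors c1@5 c2@9 c3@12, authorship ....1...2..3.
After op 2 (insert('z')): buffer="wsmlazfzdazamazb" (len 16), cursors c1@6 c2@11 c3@15, authorship ....11...22..33.
After op 3 (move_right): buffer="wsmlazfzdazamazb" (len 16), cursors c1@7 c2@12 c3@16, authorship ....11...22..33.
After op 4 (move_left): buffer="wsmlazfzdazamazb" (len 16), cursors c1@6 c2@11 c3@15, authorship ....11...22..33.
After op 5 (delete): buffer="wsmlafzdaamab" (len 13), cursors c1@5 c2@9 c3@12, authorship ....1...2..3.
After op 6 (insert('e')): buffer="wsmlaefzdaeamaeb" (len 16), cursors c1@6 c2@11 c3@15, authorship ....11...22..33.
After op 7 (move_left): buffer="wsmlaefzdaeamaeb" (len 16), cursors c1@5 c2@10 c3@14, authorship ....11...22..33.
After op 8 (insert('s')): buffer="wsmlasefzdaseamaseb" (len 19), cursors c1@6 c2@12 c3@17, authorship ....111...222..333.

Answer: wsmlasefzdaseamaseb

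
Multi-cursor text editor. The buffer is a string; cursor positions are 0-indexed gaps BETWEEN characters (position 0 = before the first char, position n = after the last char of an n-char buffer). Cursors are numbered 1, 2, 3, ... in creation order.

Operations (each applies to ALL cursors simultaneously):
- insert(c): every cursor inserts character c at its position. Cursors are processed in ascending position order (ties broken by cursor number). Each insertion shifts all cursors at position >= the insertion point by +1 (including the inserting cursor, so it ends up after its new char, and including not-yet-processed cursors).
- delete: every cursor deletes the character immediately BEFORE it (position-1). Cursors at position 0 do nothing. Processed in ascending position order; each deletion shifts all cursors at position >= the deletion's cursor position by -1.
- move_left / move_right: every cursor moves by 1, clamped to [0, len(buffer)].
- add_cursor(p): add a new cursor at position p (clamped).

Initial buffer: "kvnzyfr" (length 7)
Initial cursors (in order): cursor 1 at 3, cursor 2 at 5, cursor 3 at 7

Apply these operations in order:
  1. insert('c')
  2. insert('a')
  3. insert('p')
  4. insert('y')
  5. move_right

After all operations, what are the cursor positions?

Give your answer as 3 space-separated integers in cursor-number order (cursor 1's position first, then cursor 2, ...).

After op 1 (insert('c')): buffer="kvnczycfrc" (len 10), cursors c1@4 c2@7 c3@10, authorship ...1..2..3
After op 2 (insert('a')): buffer="kvncazycafrca" (len 13), cursors c1@5 c2@9 c3@13, authorship ...11..22..33
After op 3 (insert('p')): buffer="kvncapzycapfrcap" (len 16), cursors c1@6 c2@11 c3@16, authorship ...111..222..333
After op 4 (insert('y')): buffer="kvncapyzycapyfrcapy" (len 19), cursors c1@7 c2@13 c3@19, authorship ...1111..2222..3333
After op 5 (move_right): buffer="kvncapyzycapyfrcapy" (len 19), cursors c1@8 c2@14 c3@19, authorship ...1111..2222..3333

Answer: 8 14 19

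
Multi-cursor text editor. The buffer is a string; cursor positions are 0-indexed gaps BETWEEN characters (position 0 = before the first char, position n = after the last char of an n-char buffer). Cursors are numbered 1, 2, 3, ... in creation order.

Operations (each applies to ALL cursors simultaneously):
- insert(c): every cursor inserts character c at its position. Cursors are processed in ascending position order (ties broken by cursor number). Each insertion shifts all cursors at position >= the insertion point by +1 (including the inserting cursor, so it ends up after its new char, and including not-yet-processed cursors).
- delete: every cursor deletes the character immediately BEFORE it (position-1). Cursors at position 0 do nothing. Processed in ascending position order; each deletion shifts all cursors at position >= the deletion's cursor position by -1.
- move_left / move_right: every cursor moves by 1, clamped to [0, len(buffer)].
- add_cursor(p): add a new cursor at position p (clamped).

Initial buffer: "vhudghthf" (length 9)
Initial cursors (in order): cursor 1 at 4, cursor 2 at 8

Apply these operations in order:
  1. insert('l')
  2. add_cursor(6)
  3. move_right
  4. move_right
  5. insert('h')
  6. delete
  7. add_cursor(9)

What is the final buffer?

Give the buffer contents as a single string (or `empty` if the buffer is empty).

After op 1 (insert('l')): buffer="vhudlghthlf" (len 11), cursors c1@5 c2@10, authorship ....1....2.
After op 2 (add_cursor(6)): buffer="vhudlghthlf" (len 11), cursors c1@5 c3@6 c2@10, authorship ....1....2.
After op 3 (move_right): buffer="vhudlghthlf" (len 11), cursors c1@6 c3@7 c2@11, authorship ....1....2.
After op 4 (move_right): buffer="vhudlghthlf" (len 11), cursors c1@7 c3@8 c2@11, authorship ....1....2.
After op 5 (insert('h')): buffer="vhudlghhthhlfh" (len 14), cursors c1@8 c3@10 c2@14, authorship ....1..1.3.2.2
After op 6 (delete): buffer="vhudlghthlf" (len 11), cursors c1@7 c3@8 c2@11, authorship ....1....2.
After op 7 (add_cursor(9)): buffer="vhudlghthlf" (len 11), cursors c1@7 c3@8 c4@9 c2@11, authorship ....1....2.

Answer: vhudlghthlf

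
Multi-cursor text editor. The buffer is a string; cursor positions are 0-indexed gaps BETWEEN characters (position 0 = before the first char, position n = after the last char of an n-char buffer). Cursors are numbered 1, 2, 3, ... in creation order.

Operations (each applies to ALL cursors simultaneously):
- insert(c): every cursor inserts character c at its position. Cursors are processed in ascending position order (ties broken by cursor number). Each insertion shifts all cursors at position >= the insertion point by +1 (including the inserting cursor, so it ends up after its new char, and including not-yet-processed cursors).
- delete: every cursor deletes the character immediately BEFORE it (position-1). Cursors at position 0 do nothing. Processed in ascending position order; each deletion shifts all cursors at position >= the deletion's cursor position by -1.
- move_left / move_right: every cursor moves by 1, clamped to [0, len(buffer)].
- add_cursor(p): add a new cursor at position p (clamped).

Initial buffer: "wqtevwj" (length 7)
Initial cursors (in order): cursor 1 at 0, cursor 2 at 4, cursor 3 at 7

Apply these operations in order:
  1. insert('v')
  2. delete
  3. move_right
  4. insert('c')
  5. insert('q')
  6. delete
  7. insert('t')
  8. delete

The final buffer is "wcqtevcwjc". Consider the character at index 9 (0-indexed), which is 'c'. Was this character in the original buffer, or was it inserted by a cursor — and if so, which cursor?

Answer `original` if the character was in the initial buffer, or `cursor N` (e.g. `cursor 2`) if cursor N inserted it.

Answer: cursor 3

Derivation:
After op 1 (insert('v')): buffer="vwqtevvwjv" (len 10), cursors c1@1 c2@6 c3@10, authorship 1....2...3
After op 2 (delete): buffer="wqtevwj" (len 7), cursors c1@0 c2@4 c3@7, authorship .......
After op 3 (move_right): buffer="wqtevwj" (len 7), cursors c1@1 c2@5 c3@7, authorship .......
After op 4 (insert('c')): buffer="wcqtevcwjc" (len 10), cursors c1@2 c2@7 c3@10, authorship .1....2..3
After op 5 (insert('q')): buffer="wcqqtevcqwjcq" (len 13), cursors c1@3 c2@9 c3@13, authorship .11....22..33
After op 6 (delete): buffer="wcqtevcwjc" (len 10), cursors c1@2 c2@7 c3@10, authorship .1....2..3
After op 7 (insert('t')): buffer="wctqtevctwjct" (len 13), cursors c1@3 c2@9 c3@13, authorship .11....22..33
After op 8 (delete): buffer="wcqtevcwjc" (len 10), cursors c1@2 c2@7 c3@10, authorship .1....2..3
Authorship (.=original, N=cursor N): . 1 . . . . 2 . . 3
Index 9: author = 3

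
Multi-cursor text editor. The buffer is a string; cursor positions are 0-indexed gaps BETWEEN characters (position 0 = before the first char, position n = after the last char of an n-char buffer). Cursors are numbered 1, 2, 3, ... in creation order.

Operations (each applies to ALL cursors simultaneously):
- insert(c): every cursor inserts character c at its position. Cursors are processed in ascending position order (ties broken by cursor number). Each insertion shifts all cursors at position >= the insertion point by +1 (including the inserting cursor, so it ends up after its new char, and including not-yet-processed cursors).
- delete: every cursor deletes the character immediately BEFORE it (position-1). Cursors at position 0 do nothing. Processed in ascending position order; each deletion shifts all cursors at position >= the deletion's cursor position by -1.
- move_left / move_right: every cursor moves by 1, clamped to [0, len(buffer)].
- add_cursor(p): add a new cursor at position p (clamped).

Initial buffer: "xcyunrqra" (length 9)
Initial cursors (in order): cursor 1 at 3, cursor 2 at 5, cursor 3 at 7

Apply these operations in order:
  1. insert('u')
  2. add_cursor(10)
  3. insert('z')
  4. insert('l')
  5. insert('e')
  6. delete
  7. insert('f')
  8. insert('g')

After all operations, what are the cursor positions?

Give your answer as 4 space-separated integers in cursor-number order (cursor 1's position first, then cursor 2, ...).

Answer: 8 15 26 26

Derivation:
After op 1 (insert('u')): buffer="xcyuunurqura" (len 12), cursors c1@4 c2@7 c3@10, authorship ...1..2..3..
After op 2 (add_cursor(10)): buffer="xcyuunurqura" (len 12), cursors c1@4 c2@7 c3@10 c4@10, authorship ...1..2..3..
After op 3 (insert('z')): buffer="xcyuzunuzrquzzra" (len 16), cursors c1@5 c2@9 c3@14 c4@14, authorship ...11..22..334..
After op 4 (insert('l')): buffer="xcyuzlunuzlrquzzllra" (len 20), cursors c1@6 c2@11 c3@18 c4@18, authorship ...111..222..33434..
After op 5 (insert('e')): buffer="xcyuzleunuzlerquzzlleera" (len 24), cursors c1@7 c2@13 c3@22 c4@22, authorship ...1111..2222..3343434..
After op 6 (delete): buffer="xcyuzlunuzlrquzzllra" (len 20), cursors c1@6 c2@11 c3@18 c4@18, authorship ...111..222..33434..
After op 7 (insert('f')): buffer="xcyuzlfunuzlfrquzzllffra" (len 24), cursors c1@7 c2@13 c3@22 c4@22, authorship ...1111..2222..3343434..
After op 8 (insert('g')): buffer="xcyuzlfgunuzlfgrquzzllffggra" (len 28), cursors c1@8 c2@15 c3@26 c4@26, authorship ...11111..22222..334343434..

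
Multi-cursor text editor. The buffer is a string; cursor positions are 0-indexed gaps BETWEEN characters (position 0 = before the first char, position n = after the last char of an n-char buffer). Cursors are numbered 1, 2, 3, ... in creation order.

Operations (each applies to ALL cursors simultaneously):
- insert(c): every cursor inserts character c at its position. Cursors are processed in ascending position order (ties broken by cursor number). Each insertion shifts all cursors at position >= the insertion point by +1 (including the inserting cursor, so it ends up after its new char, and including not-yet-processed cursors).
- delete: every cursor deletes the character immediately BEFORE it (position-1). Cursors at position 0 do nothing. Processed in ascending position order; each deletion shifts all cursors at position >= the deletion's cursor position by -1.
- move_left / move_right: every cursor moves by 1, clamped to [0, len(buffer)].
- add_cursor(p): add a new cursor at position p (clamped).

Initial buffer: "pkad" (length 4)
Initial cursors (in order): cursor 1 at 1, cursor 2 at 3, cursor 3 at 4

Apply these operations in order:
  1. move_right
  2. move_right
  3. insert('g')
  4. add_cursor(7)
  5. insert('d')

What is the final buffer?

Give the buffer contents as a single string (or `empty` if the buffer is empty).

Answer: pkagddggddd

Derivation:
After op 1 (move_right): buffer="pkad" (len 4), cursors c1@2 c2@4 c3@4, authorship ....
After op 2 (move_right): buffer="pkad" (len 4), cursors c1@3 c2@4 c3@4, authorship ....
After op 3 (insert('g')): buffer="pkagdgg" (len 7), cursors c1@4 c2@7 c3@7, authorship ...1.23
After op 4 (add_cursor(7)): buffer="pkagdgg" (len 7), cursors c1@4 c2@7 c3@7 c4@7, authorship ...1.23
After op 5 (insert('d')): buffer="pkagddggddd" (len 11), cursors c1@5 c2@11 c3@11 c4@11, authorship ...11.23234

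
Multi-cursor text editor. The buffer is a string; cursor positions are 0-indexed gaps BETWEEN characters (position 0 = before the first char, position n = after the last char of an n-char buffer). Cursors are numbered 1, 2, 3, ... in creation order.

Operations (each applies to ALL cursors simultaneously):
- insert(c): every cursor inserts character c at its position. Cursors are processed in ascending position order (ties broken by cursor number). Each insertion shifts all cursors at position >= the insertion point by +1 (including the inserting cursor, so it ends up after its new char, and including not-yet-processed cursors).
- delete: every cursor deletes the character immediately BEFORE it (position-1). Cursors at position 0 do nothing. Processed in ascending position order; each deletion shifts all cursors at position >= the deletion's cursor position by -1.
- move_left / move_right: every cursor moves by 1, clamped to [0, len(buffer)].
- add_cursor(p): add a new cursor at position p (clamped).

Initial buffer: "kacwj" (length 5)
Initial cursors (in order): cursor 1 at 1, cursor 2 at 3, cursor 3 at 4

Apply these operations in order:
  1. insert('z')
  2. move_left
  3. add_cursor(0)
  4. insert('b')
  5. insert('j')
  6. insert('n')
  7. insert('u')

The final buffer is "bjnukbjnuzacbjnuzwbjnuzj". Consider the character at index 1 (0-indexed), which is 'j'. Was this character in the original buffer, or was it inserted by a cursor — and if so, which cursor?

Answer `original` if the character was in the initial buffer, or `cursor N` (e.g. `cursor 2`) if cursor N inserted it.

After op 1 (insert('z')): buffer="kzaczwzj" (len 8), cursors c1@2 c2@5 c3@7, authorship .1..2.3.
After op 2 (move_left): buffer="kzaczwzj" (len 8), cursors c1@1 c2@4 c3@6, authorship .1..2.3.
After op 3 (add_cursor(0)): buffer="kzaczwzj" (len 8), cursors c4@0 c1@1 c2@4 c3@6, authorship .1..2.3.
After op 4 (insert('b')): buffer="bkbzacbzwbzj" (len 12), cursors c4@1 c1@3 c2@7 c3@10, authorship 4.11..22.33.
After op 5 (insert('j')): buffer="bjkbjzacbjzwbjzj" (len 16), cursors c4@2 c1@5 c2@10 c3@14, authorship 44.111..222.333.
After op 6 (insert('n')): buffer="bjnkbjnzacbjnzwbjnzj" (len 20), cursors c4@3 c1@7 c2@13 c3@18, authorship 444.1111..2222.3333.
After op 7 (insert('u')): buffer="bjnukbjnuzacbjnuzwbjnuzj" (len 24), cursors c4@4 c1@9 c2@16 c3@22, authorship 4444.11111..22222.33333.
Authorship (.=original, N=cursor N): 4 4 4 4 . 1 1 1 1 1 . . 2 2 2 2 2 . 3 3 3 3 3 .
Index 1: author = 4

Answer: cursor 4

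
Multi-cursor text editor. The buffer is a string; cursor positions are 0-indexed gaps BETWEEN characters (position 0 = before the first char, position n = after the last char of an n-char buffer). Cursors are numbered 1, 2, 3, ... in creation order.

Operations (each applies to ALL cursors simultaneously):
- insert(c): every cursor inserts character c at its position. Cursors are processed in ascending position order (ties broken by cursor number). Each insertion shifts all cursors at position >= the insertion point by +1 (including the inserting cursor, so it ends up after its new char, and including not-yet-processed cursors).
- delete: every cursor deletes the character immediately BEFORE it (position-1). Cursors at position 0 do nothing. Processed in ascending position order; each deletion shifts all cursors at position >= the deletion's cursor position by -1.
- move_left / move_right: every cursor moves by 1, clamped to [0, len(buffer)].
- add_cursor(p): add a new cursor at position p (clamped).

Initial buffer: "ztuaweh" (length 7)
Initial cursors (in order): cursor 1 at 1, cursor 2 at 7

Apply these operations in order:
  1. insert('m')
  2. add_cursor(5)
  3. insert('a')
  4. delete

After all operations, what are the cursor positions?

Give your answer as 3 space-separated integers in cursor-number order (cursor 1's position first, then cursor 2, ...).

After op 1 (insert('m')): buffer="zmtuawehm" (len 9), cursors c1@2 c2@9, authorship .1......2
After op 2 (add_cursor(5)): buffer="zmtuawehm" (len 9), cursors c1@2 c3@5 c2@9, authorship .1......2
After op 3 (insert('a')): buffer="zmatuaawehma" (len 12), cursors c1@3 c3@7 c2@12, authorship .11...3...22
After op 4 (delete): buffer="zmtuawehm" (len 9), cursors c1@2 c3@5 c2@9, authorship .1......2

Answer: 2 9 5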